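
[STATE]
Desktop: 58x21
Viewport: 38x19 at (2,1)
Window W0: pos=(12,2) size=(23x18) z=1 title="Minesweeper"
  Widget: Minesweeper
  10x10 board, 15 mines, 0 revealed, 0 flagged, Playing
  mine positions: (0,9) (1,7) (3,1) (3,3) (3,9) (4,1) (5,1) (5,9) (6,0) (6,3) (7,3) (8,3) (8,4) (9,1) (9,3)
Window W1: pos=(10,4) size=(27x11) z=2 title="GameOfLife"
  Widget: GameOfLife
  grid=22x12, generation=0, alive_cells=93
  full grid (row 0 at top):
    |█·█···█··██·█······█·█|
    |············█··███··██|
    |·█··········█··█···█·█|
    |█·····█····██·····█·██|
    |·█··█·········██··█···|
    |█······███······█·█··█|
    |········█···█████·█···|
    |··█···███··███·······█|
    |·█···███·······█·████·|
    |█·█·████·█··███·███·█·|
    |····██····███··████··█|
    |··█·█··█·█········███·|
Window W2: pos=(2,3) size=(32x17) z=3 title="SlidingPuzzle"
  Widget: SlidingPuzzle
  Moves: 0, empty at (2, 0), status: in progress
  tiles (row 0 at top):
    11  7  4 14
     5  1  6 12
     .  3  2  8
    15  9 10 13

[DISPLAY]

                                      
          ┏━━━━━━━━━━━━━━━━━━━━━┓     
┏━━━━━━━━━━━━━━━━━━━━━━━━━━━━━━┓┃     
┃ SlidingPuzzle                ┃━━┓   
┠──────────────────────────────┨  ┃   
┃┌────┬────┬────┬────┐         ┃──┨   
┃│ 11 │  7 │  4 │ 14 │         ┃  ┃   
┃├────┼────┼────┼────┤         ┃  ┃   
┃│  5 │  1 │  6 │ 12 │         ┃  ┃   
┃├────┼────┼────┼────┤         ┃  ┃   
┃│    │  3 │  2 │  8 │         ┃  ┃   
┃├────┼────┼────┼────┤         ┃  ┃   
┃│ 15 │  9 │ 10 │ 13 │         ┃  ┃   
┃└────┴────┴────┴────┘         ┃━━┛   
┃Moves: 0                      ┃┃     
┃                              ┃┃     
┃                              ┃┃     
┃                              ┃┃     
┗━━━━━━━━━━━━━━━━━━━━━━━━━━━━━━┛┛     


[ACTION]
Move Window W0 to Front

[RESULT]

                                      
          ┏━━━━━━━━━━━━━━━━━━━━━┓     
┏━━━━━━━━━┃ Minesweeper         ┃     
┃ SlidingP┠─────────────────────┨━┓   
┠─────────┃■■■■■■■■■■           ┃ ┃   
┃┌────┬───┃■■■■■■■■■■           ┃─┨   
┃│ 11 │  7┃■■■■■■■■■■           ┃ ┃   
┃├────┼───┃■■■■■■■■■■           ┃ ┃   
┃│  5 │  1┃■■■■■■■■■■           ┃ ┃   
┃├────┼───┃■■■■■■■■■■           ┃ ┃   
┃│    │  3┃■■■■■■■■■■           ┃ ┃   
┃├────┼───┃■■■■■■■■■■           ┃ ┃   
┃│ 15 │  9┃■■■■■■■■■■           ┃ ┃   
┃└────┴───┃■■■■■■■■■■           ┃━┛   
┃Moves: 0 ┃                     ┃     
┃         ┃                     ┃     
┃         ┃                     ┃     
┃         ┃                     ┃     
┗━━━━━━━━━┗━━━━━━━━━━━━━━━━━━━━━┛     


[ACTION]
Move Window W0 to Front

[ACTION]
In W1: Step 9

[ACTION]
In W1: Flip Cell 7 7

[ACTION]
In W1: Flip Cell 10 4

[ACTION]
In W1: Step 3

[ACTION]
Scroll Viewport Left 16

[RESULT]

                                      
            ┏━━━━━━━━━━━━━━━━━━━━━┓   
  ┏━━━━━━━━━┃ Minesweeper         ┃   
  ┃ SlidingP┠─────────────────────┨━┓ 
  ┠─────────┃■■■■■■■■■■           ┃ ┃ 
  ┃┌────┬───┃■■■■■■■■■■           ┃─┨ 
  ┃│ 11 │  7┃■■■■■■■■■■           ┃ ┃ 
  ┃├────┼───┃■■■■■■■■■■           ┃ ┃ 
  ┃│  5 │  1┃■■■■■■■■■■           ┃ ┃ 
  ┃├────┼───┃■■■■■■■■■■           ┃ ┃ 
  ┃│    │  3┃■■■■■■■■■■           ┃ ┃ 
  ┃├────┼───┃■■■■■■■■■■           ┃ ┃ 
  ┃│ 15 │  9┃■■■■■■■■■■           ┃ ┃ 
  ┃└────┴───┃■■■■■■■■■■           ┃━┛ 
  ┃Moves: 0 ┃                     ┃   
  ┃         ┃                     ┃   
  ┃         ┃                     ┃   
  ┃         ┃                     ┃   
  ┗━━━━━━━━━┗━━━━━━━━━━━━━━━━━━━━━┛   


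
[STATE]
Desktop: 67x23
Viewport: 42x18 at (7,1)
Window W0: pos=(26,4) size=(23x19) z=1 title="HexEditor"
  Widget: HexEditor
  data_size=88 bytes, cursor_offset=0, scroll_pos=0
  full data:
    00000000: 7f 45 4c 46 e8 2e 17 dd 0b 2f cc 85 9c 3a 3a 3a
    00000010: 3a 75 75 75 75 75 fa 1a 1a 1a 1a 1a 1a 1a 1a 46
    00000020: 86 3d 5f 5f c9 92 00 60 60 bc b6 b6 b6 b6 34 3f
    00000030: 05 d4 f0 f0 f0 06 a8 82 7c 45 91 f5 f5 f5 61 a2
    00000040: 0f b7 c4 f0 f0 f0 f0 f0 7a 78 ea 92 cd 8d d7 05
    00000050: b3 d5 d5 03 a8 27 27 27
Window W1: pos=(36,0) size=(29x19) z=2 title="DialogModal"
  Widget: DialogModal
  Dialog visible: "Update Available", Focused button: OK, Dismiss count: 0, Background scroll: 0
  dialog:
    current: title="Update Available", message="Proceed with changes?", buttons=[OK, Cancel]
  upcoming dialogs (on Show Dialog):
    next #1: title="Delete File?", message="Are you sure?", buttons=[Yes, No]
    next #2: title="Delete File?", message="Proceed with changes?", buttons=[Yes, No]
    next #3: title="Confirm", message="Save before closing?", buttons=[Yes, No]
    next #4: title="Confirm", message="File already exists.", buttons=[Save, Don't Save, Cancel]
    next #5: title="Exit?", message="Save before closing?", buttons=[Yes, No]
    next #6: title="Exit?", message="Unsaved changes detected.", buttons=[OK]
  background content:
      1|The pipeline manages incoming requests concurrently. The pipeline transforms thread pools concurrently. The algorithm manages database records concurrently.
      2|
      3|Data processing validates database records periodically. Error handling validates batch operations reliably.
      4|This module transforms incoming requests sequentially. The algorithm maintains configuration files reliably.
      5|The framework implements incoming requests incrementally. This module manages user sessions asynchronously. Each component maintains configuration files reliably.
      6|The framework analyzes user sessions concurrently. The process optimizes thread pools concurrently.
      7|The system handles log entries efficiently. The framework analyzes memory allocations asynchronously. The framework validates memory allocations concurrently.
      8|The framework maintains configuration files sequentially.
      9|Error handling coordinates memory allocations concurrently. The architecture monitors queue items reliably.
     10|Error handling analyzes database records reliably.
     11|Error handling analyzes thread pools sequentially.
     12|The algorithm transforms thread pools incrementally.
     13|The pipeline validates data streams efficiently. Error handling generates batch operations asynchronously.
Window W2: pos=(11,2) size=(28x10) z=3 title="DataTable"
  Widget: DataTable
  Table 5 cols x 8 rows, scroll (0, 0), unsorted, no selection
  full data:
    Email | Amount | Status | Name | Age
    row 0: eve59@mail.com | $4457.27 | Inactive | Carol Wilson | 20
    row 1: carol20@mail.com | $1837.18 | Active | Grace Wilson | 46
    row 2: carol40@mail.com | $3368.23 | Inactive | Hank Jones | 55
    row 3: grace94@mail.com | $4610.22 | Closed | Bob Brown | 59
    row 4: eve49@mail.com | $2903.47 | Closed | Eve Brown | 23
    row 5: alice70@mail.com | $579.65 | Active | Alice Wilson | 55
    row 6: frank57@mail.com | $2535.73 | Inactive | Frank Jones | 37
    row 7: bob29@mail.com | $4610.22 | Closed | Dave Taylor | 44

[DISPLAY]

                             ┃ DialogModal
    ┏━━━━━━━━━━━━━━━━━━━━━━━━━━┓──────────
    ┃ DataTable                ┃e pipeline
    ┠──────────────────────────┨          
    ┃Email           │Amount  │┃ta process
    ┃────────────────┼────────┼┃is module 
    ┃eve59@mail.com  │$4457.27│┃e framewor
    ┃carol20@mail.com│$1837.18│┃┌─────────
    ┃carol40@mail.com│$3368.23│┃│   Update
    ┃grace94@mail.com│$4610.22│┃│Proceed w
    ┗━━━━━━━━━━━━━━━━━━━━━━━━━━┛│    [OK] 
                   ┃00000050 ┃Er└─────────
                   ┃         ┃Error handli
                   ┃         ┃The algorith
                   ┃         ┃The pipeline
                   ┃         ┃            
                   ┃         ┃            
                   ┃         ┗━━━━━━━━━━━━


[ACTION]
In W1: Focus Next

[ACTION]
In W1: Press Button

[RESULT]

                             ┃ DialogModal
    ┏━━━━━━━━━━━━━━━━━━━━━━━━━━┓──────────
    ┃ DataTable                ┃e pipeline
    ┠──────────────────────────┨          
    ┃Email           │Amount  │┃ta process
    ┃────────────────┼────────┼┃is module 
    ┃eve59@mail.com  │$4457.27│┃e framewor
    ┃carol20@mail.com│$1837.18│┃e framewor
    ┃carol40@mail.com│$3368.23│┃e system h
    ┃grace94@mail.com│$4610.22│┃e framewor
    ┗━━━━━━━━━━━━━━━━━━━━━━━━━━┛ror handli
                   ┃00000050 ┃Error handli
                   ┃         ┃Error handli
                   ┃         ┃The algorith
                   ┃         ┃The pipeline
                   ┃         ┃            
                   ┃         ┃            
                   ┃         ┗━━━━━━━━━━━━


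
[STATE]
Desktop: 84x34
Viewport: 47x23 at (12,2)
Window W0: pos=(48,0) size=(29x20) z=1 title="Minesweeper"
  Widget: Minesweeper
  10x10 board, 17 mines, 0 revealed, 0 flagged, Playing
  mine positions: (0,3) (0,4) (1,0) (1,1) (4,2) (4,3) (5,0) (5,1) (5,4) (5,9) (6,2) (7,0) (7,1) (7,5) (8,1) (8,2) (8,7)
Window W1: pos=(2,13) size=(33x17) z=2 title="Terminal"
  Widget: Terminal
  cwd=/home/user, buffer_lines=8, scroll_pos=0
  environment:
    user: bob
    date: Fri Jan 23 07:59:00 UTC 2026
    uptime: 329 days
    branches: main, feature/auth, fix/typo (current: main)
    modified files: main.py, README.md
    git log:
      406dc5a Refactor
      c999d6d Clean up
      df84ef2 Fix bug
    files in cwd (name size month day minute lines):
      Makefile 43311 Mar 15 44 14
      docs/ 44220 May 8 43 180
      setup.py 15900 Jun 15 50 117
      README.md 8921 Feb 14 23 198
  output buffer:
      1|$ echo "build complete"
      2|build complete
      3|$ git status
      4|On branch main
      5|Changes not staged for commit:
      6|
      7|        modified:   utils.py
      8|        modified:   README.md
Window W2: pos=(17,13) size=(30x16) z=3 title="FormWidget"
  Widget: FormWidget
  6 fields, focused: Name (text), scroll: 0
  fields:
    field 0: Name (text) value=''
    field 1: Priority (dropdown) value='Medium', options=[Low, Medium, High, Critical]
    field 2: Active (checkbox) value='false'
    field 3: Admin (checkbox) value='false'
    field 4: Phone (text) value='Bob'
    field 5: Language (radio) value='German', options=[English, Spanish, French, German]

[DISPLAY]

                                    ┠──────────
                                    ┃■■■■■■■■■■
                                    ┃■■■■■■■■■■
                                    ┃■■■■■■■■■■
                                    ┃■■■■■■■■■■
                                    ┃■■■■■■■■■■
                                    ┃■■■■■■■■■■
                                    ┃■■■■■■■■■■
                                    ┃■■■■■■■■■■
                                    ┃■■■■■■■■■■
                                    ┃■■■■■■■■■■
━━━━━┏━━━━━━━━━━━━━━━━━━━━━━━━━━━━┓ ┃          
     ┃ FormWidget                 ┃ ┃          
─────┠────────────────────────────┨ ┃          
uild ┃> Name:       [            ]┃ ┃          
plete┃  Priority:   [Medium     ▼]┃ ┃          
tus  ┃  Active:     [ ]           ┃ ┃          
 main┃  Admin:      [ ]           ┃ ┗━━━━━━━━━━
ot st┃  Phone:      [Bob         ]┃            
     ┃  Language:   ( ) English  (┃            
odifi┃                            ┃            
odifi┃                            ┃            
     ┃                            ┃            


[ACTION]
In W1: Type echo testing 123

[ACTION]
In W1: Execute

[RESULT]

                                    ┠──────────
                                    ┃■■■■■■■■■■
                                    ┃■■■■■■■■■■
                                    ┃■■■■■■■■■■
                                    ┃■■■■■■■■■■
                                    ┃■■■■■■■■■■
                                    ┃■■■■■■■■■■
                                    ┃■■■■■■■■■■
                                    ┃■■■■■■■■■■
                                    ┃■■■■■■■■■■
                                    ┃■■■■■■■■■■
━━━━━┏━━━━━━━━━━━━━━━━━━━━━━━━━━━━┓ ┃          
     ┃ FormWidget                 ┃ ┃          
─────┠────────────────────────────┨ ┃          
uild ┃> Name:       [            ]┃ ┃          
plete┃  Priority:   [Medium     ▼]┃ ┃          
tus  ┃  Active:     [ ]           ┃ ┃          
 main┃  Admin:      [ ]           ┃ ┗━━━━━━━━━━
ot st┃  Phone:      [Bob         ]┃            
     ┃  Language:   ( ) English  (┃            
odifi┃                            ┃            
odifi┃                            ┃            
sting┃                            ┃            


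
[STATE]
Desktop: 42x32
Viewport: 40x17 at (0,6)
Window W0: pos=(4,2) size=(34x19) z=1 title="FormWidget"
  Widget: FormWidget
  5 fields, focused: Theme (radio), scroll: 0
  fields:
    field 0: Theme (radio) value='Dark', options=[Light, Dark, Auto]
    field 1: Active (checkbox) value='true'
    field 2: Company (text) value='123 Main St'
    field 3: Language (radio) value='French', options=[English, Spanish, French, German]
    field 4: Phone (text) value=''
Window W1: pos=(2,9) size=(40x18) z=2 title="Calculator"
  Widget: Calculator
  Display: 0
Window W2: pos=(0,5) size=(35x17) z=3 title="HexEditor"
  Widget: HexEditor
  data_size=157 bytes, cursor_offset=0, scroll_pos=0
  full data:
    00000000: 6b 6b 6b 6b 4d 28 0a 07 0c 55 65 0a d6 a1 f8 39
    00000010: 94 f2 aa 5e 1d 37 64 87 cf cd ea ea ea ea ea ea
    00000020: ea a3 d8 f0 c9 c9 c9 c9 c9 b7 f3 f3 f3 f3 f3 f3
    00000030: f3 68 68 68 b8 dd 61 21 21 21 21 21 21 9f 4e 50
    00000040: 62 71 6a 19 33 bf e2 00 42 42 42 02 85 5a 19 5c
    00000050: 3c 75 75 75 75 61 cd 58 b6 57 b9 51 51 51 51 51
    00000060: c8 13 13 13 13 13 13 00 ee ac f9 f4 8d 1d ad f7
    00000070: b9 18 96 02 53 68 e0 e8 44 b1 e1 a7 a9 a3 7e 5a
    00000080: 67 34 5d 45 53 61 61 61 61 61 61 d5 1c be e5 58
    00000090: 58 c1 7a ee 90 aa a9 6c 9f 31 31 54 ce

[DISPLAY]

┃ HexEditor                       ┃  ┃  
┠─────────────────────────────────┨ ]┃  
┃00000000  6B 6b 6b 6b 4d 28 0a 07┃ S┃  
┃00000010  94 f2 aa 5e 1d 37 64 87┃━━━━━
┃00000020  ea a3 d8 f0 c9 c9 c9 c9┃     
┃00000030  f3 68 68 68 b8 dd 61 21┃─────
┃00000040  62 71 6a 19 33 bf e2 00┃     
┃00000050  3c 75 75 75 75 61 cd 58┃     
┃00000060  c8 13 13 13 13 13 13 00┃     
┃00000070  b9 18 96 02 53 68 e0 e8┃     
┃00000080  67 34 5d 45 53 61 61 61┃     
┃00000090  58 c1 7a ee 90 aa a9 6c┃     
┃                                 ┃     
┃                                 ┃     
┃                                 ┃     
┗━━━━━━━━━━━━━━━━━━━━━━━━━━━━━━━━━┛     
  ┃│ C │ MC│ MR│ M+│                    


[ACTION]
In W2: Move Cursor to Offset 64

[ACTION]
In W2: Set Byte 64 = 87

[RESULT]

┃ HexEditor                       ┃  ┃  
┠─────────────────────────────────┨ ]┃  
┃00000000  6b 6b 6b 6b 4d 28 0a 07┃ S┃  
┃00000010  94 f2 aa 5e 1d 37 64 87┃━━━━━
┃00000020  ea a3 d8 f0 c9 c9 c9 c9┃     
┃00000030  f3 68 68 68 b8 dd 61 21┃─────
┃00000040  87 71 6a 19 33 bf e2 00┃     
┃00000050  3c 75 75 75 75 61 cd 58┃     
┃00000060  c8 13 13 13 13 13 13 00┃     
┃00000070  b9 18 96 02 53 68 e0 e8┃     
┃00000080  67 34 5d 45 53 61 61 61┃     
┃00000090  58 c1 7a ee 90 aa a9 6c┃     
┃                                 ┃     
┃                                 ┃     
┃                                 ┃     
┗━━━━━━━━━━━━━━━━━━━━━━━━━━━━━━━━━┛     
  ┃│ C │ MC│ MR│ M+│                    


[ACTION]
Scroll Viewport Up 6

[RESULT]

                                        
                                        
    ┏━━━━━━━━━━━━━━━━━━━━━━━━━━━━━━━━┓  
    ┃ FormWidget                     ┃  
    ┠────────────────────────────────┨  
┏━━━━━━━━━━━━━━━━━━━━━━━━━━━━━━━━━┓ar┃  
┃ HexEditor                       ┃  ┃  
┠─────────────────────────────────┨ ]┃  
┃00000000  6b 6b 6b 6b 4d 28 0a 07┃ S┃  
┃00000010  94 f2 aa 5e 1d 37 64 87┃━━━━━
┃00000020  ea a3 d8 f0 c9 c9 c9 c9┃     
┃00000030  f3 68 68 68 b8 dd 61 21┃─────
┃00000040  87 71 6a 19 33 bf e2 00┃     
┃00000050  3c 75 75 75 75 61 cd 58┃     
┃00000060  c8 13 13 13 13 13 13 00┃     
┃00000070  b9 18 96 02 53 68 e0 e8┃     
┃00000080  67 34 5d 45 53 61 61 61┃     


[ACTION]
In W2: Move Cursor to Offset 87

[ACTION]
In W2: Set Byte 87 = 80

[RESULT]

                                        
                                        
    ┏━━━━━━━━━━━━━━━━━━━━━━━━━━━━━━━━┓  
    ┃ FormWidget                     ┃  
    ┠────────────────────────────────┨  
┏━━━━━━━━━━━━━━━━━━━━━━━━━━━━━━━━━┓ar┃  
┃ HexEditor                       ┃  ┃  
┠─────────────────────────────────┨ ]┃  
┃00000000  6b 6b 6b 6b 4d 28 0a 07┃ S┃  
┃00000010  94 f2 aa 5e 1d 37 64 87┃━━━━━
┃00000020  ea a3 d8 f0 c9 c9 c9 c9┃     
┃00000030  f3 68 68 68 b8 dd 61 21┃─────
┃00000040  87 71 6a 19 33 bf e2 00┃     
┃00000050  3c 75 75 75 75 61 cd 80┃     
┃00000060  c8 13 13 13 13 13 13 00┃     
┃00000070  b9 18 96 02 53 68 e0 e8┃     
┃00000080  67 34 5d 45 53 61 61 61┃     


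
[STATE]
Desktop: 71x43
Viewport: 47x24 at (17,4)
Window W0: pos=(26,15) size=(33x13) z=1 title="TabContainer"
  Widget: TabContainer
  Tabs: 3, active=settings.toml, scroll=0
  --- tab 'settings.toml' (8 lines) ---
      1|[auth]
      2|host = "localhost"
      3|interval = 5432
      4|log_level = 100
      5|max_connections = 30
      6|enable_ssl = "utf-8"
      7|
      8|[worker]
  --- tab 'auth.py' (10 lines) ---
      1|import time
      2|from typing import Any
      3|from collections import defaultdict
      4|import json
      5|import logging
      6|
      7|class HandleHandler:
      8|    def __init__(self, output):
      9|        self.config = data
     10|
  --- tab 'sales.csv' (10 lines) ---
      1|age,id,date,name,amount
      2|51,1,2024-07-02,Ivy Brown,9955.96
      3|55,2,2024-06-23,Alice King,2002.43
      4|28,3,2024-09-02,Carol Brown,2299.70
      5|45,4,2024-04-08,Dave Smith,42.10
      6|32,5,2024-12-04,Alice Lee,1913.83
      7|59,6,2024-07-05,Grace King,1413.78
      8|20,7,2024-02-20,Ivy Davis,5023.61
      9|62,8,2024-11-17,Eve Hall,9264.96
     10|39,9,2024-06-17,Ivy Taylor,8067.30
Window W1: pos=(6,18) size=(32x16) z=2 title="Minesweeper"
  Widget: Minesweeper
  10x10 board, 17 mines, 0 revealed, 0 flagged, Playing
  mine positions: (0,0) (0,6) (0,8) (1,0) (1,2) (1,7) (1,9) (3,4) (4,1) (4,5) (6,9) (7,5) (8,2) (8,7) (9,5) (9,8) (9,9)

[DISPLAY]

                                               
                                               
                                               
                                               
                                               
                                               
                                               
                                               
                                               
                                               
                                               
         ┏━━━━━━━━━━━━━━━━━━━━━━━━━━━━━━━┓     
         ┃ TabContainer                  ┃     
         ┠───────────────────────────────┨     
━━━━━━━━━━━━━━━━━━━━┓oml]│ auth.py │ sale┃     
er                  ┃────────────────────┃     
────────────────────┨                    ┃     
                    ┃alhost"             ┃     
                    ┃5432                ┃     
                    ┃ 100                ┃     
                    ┃ions = 30           ┃     
                    ┃= "utf-8"           ┃     
                    ┃                    ┃     
                    ┃━━━━━━━━━━━━━━━━━━━━┛     


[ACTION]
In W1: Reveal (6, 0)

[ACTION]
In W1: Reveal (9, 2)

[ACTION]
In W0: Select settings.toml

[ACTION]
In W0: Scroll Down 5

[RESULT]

                                               
                                               
                                               
                                               
                                               
                                               
                                               
                                               
                                               
                                               
                                               
         ┏━━━━━━━━━━━━━━━━━━━━━━━━━━━━━━━┓     
         ┃ TabContainer                  ┃     
         ┠───────────────────────────────┨     
━━━━━━━━━━━━━━━━━━━━┓oml]│ auth.py │ sale┃     
er                  ┃────────────────────┃     
────────────────────┨= "utf-8"           ┃     
                    ┃                    ┃     
                    ┃                    ┃     
                    ┃                    ┃     
                    ┃                    ┃     
                    ┃                    ┃     
                    ┃                    ┃     
                    ┃━━━━━━━━━━━━━━━━━━━━┛     


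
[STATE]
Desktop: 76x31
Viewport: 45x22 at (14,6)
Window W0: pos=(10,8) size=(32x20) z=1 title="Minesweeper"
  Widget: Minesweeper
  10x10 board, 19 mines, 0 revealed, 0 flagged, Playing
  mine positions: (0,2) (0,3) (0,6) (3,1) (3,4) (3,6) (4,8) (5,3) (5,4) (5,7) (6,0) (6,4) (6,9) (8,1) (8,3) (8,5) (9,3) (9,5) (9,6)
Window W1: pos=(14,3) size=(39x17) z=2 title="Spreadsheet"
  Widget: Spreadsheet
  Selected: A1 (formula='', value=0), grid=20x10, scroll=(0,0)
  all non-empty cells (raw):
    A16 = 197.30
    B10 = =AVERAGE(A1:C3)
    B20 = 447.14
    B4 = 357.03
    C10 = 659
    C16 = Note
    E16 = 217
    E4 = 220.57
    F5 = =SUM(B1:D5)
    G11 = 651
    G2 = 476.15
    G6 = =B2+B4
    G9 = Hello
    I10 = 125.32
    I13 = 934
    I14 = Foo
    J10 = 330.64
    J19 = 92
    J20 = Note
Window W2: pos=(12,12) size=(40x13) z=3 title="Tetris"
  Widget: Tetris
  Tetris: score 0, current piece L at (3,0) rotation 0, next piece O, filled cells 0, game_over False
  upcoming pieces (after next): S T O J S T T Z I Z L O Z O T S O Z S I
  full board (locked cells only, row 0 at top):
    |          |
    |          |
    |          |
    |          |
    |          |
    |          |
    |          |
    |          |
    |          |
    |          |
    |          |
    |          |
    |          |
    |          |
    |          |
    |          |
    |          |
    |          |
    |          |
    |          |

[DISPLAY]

┃A1:                                  ┃      
┃       A       B       C       D     ┃      
┃-------------------------------------┃      
┃  1      [0]       0       0       0 ┃      
┃  2        0       0       0       0 ┃      
┃  3        0       0       0       0 ┃      
━━━━━━━━━━━━━━━━━━━━━━━━━━━━━━━━━━━━━┓┃      
Tetris                               ┃┃      
─────────────────────────────────────┨┃      
         │Next:                      ┃┃      
         │▓▓                         ┃┃      
         │▓▓                         ┃┃      
         │                           ┃┃      
         │                           ┃┛      
         │                           ┃       
         │Score:                     ┃       
         │0                          ┃       
         │                           ┃       
━━━━━━━━━━━━━━━━━━━━━━━━━━━━━━━━━━━━━┛       
                           ┃                 
                           ┃                 
━━━━━━━━━━━━━━━━━━━━━━━━━━━┛                 


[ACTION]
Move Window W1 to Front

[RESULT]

┃A1:                                  ┃      
┃       A       B       C       D     ┃      
┃-------------------------------------┃      
┃  1      [0]       0       0       0 ┃      
┃  2        0       0       0       0 ┃      
┃  3        0       0       0       0 ┃      
┃  4        0  357.03       0       0 ┃      
┃  5        0       0       0       0 ┃      
┃  6        0       0       0       0 ┃      
┃  7        0       0       0       0 ┃      
┃  8        0       0       0       0 ┃      
┃  9        0       0       0       0 ┃      
┃ 10        0       0     659       0 ┃      
┗━━━━━━━━━━━━━━━━━━━━━━━━━━━━━━━━━━━━━┛      
         │                           ┃       
         │Score:                     ┃       
         │0                          ┃       
         │                           ┃       
━━━━━━━━━━━━━━━━━━━━━━━━━━━━━━━━━━━━━┛       
                           ┃                 
                           ┃                 
━━━━━━━━━━━━━━━━━━━━━━━━━━━┛                 


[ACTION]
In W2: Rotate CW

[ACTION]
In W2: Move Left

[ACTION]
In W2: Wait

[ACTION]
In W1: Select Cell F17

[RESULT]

┃F17:                                 ┃      
┃       A       B       C       D     ┃      
┃-------------------------------------┃      
┃  1        0       0       0       0 ┃      
┃  2        0       0       0       0 ┃      
┃  3        0       0       0       0 ┃      
┃  4        0  357.03       0       0 ┃      
┃  5        0       0       0       0 ┃      
┃  6        0       0       0       0 ┃      
┃  7        0       0       0       0 ┃      
┃  8        0       0       0       0 ┃      
┃  9        0       0       0       0 ┃      
┃ 10        0       0     659       0 ┃      
┗━━━━━━━━━━━━━━━━━━━━━━━━━━━━━━━━━━━━━┛      
         │                           ┃       
         │Score:                     ┃       
         │0                          ┃       
         │                           ┃       
━━━━━━━━━━━━━━━━━━━━━━━━━━━━━━━━━━━━━┛       
                           ┃                 
                           ┃                 
━━━━━━━━━━━━━━━━━━━━━━━━━━━┛                 


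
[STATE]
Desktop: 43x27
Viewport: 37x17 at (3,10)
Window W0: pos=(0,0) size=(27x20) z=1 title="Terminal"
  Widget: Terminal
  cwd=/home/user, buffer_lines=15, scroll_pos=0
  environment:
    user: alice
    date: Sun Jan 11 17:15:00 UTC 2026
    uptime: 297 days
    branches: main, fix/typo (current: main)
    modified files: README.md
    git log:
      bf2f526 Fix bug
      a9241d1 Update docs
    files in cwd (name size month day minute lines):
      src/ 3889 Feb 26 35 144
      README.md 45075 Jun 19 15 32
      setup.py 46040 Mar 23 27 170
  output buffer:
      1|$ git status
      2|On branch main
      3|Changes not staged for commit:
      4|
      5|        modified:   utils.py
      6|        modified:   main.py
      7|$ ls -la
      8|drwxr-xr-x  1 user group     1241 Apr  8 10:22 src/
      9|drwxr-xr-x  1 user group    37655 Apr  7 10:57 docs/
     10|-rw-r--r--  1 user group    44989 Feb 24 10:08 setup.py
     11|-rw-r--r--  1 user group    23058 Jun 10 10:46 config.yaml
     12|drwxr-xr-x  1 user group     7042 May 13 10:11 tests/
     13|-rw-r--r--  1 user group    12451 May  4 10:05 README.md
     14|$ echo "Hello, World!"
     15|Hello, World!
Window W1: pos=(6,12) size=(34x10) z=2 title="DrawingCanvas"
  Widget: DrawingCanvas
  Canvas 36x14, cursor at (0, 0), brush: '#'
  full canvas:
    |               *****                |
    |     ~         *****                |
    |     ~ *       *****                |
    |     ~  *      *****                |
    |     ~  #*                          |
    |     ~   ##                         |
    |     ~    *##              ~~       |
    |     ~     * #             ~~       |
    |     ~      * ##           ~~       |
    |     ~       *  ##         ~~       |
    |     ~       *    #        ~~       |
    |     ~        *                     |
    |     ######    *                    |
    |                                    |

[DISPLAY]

wxr-xr-x  1 user group ┃             
wxr-xr-x  1 user group ┃             
w-r┏━━━━━━━━━━━━━━━━━━━━━━━━━━━━━━━━┓
w-r┃ DrawingCanvas                  ┃
wxr┠────────────────────────────────┨
w-r┃+              *****            ┃
ech┃     ~         *****            ┃
llo┃     ~ *       *****            ┃
█  ┃     ~  *      *****            ┃
━━━┃     ~  #*                      ┃
   ┃     ~   ##                     ┃
   ┗━━━━━━━━━━━━━━━━━━━━━━━━━━━━━━━━┛
                                     
                                     
                                     
                                     
                                     


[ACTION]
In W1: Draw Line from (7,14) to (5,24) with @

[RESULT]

wxr-xr-x  1 user group ┃             
wxr-xr-x  1 user group ┃             
w-r┏━━━━━━━━━━━━━━━━━━━━━━━━━━━━━━━━┓
w-r┃ DrawingCanvas                  ┃
wxr┠────────────────────────────────┨
w-r┃+              *****            ┃
ech┃     ~         *****            ┃
llo┃     ~ *       *****            ┃
█  ┃     ~  *      *****            ┃
━━━┃     ~  #*                      ┃
   ┃     ~   ##           @@@       ┃
   ┗━━━━━━━━━━━━━━━━━━━━━━━━━━━━━━━━┛
                                     
                                     
                                     
                                     
                                     


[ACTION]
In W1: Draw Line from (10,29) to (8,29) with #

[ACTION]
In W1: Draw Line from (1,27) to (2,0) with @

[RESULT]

wxr-xr-x  1 user group ┃             
wxr-xr-x  1 user group ┃             
w-r┏━━━━━━━━━━━━━━━━━━━━━━━━━━━━━━━━┓
w-r┃ DrawingCanvas                  ┃
wxr┠────────────────────────────────┨
w-r┃+              *****            ┃
ech┃     ~        @@@@@@@@@@@@@@    ┃
llo┃@@@@@@@@@@@@@@ *****            ┃
█  ┃     ~  *      *****            ┃
━━━┃     ~  #*                      ┃
   ┃     ~   ##           @@@       ┃
   ┗━━━━━━━━━━━━━━━━━━━━━━━━━━━━━━━━┛
                                     
                                     
                                     
                                     
                                     


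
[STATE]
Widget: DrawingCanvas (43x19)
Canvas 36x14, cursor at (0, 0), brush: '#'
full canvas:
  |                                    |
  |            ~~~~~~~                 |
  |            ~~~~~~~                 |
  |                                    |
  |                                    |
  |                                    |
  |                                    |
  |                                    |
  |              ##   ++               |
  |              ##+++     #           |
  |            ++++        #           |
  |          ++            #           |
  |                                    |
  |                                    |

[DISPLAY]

+                                          
            ~~~~~~~                        
            ~~~~~~~                        
                                           
                                           
                                           
                                           
                                           
              ##   ++                      
              ##+++     #                  
            ++++        #                  
          ++            #                  
                                           
                                           
                                           
                                           
                                           
                                           
                                           


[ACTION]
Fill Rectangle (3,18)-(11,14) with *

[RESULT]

+                                          
            ~~~~~~~                        
            ~~~~~~~                        
              *****                        
              *****                        
              *****                        
              *****                        
              *****                        
              *****++                      
              *****     #                  
            ++*****     #                  
          ++  *****     #                  
                                           
                                           
                                           
                                           
                                           
                                           
                                           


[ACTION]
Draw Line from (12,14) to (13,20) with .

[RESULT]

+                                          
            ~~~~~~~                        
            ~~~~~~~                        
              *****                        
              *****                        
              *****                        
              *****                        
              *****                        
              *****++                      
              *****     #                  
            ++*****     #                  
          ++  *****     #                  
              ....                         
                  ...                      
                                           
                                           
                                           
                                           
                                           


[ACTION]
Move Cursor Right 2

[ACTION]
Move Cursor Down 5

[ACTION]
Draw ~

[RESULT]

                                           
            ~~~~~~~                        
            ~~~~~~~                        
              *****                        
              *****                        
  ~           *****                        
              *****                        
              *****                        
              *****++                      
              *****     #                  
            ++*****     #                  
          ++  *****     #                  
              ....                         
                  ...                      
                                           
                                           
                                           
                                           
                                           


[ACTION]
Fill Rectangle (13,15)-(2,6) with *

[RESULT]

                                           
            ~~~~~~~                        
      **********~~~                        
      *************                        
      *************                        
  ~   *************                        
      *************                        
      *************                        
      *************++                      
      *************     #                  
      *************     #                  
      *************     #                  
      **********..                         
      **********  ...                      
                                           
                                           
                                           
                                           
                                           
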